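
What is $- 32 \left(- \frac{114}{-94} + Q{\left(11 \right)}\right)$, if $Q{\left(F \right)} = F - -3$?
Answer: $- \frac{22880}{47} \approx -486.81$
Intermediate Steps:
$Q{\left(F \right)} = 3 + F$ ($Q{\left(F \right)} = F + 3 = 3 + F$)
$- 32 \left(- \frac{114}{-94} + Q{\left(11 \right)}\right) = - 32 \left(- \frac{114}{-94} + \left(3 + 11\right)\right) = - 32 \left(\left(-114\right) \left(- \frac{1}{94}\right) + 14\right) = - 32 \left(\frac{57}{47} + 14\right) = \left(-32\right) \frac{715}{47} = - \frac{22880}{47}$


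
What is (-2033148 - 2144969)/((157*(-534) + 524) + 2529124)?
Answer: -4178117/2445810 ≈ -1.7083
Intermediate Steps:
(-2033148 - 2144969)/((157*(-534) + 524) + 2529124) = -4178117/((-83838 + 524) + 2529124) = -4178117/(-83314 + 2529124) = -4178117/2445810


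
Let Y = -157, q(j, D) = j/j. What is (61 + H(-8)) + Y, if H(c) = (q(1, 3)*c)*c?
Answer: -32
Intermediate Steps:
q(j, D) = 1
H(c) = c² (H(c) = (1*c)*c = c*c = c²)
(61 + H(-8)) + Y = (61 + (-8)²) - 157 = (61 + 64) - 157 = 125 - 157 = -32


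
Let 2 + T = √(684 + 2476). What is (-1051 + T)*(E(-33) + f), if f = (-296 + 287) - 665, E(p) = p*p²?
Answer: 38551383 - 73222*√790 ≈ 3.6493e+7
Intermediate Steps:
E(p) = p³
f = -674 (f = -9 - 665 = -674)
T = -2 + 2*√790 (T = -2 + √(684 + 2476) = -2 + √3160 = -2 + 2*√790 ≈ 54.214)
(-1051 + T)*(E(-33) + f) = (-1051 + (-2 + 2*√790))*((-33)³ - 674) = (-1053 + 2*√790)*(-35937 - 674) = (-1053 + 2*√790)*(-36611) = 38551383 - 73222*√790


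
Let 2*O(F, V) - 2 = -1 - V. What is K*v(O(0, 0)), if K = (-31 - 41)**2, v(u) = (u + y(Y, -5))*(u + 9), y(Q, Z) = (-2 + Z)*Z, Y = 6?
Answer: 1748304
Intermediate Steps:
O(F, V) = 1/2 - V/2 (O(F, V) = 1 + (-1 - V)/2 = 1 + (-1/2 - V/2) = 1/2 - V/2)
y(Q, Z) = Z*(-2 + Z)
v(u) = (9 + u)*(35 + u) (v(u) = (u - 5*(-2 - 5))*(u + 9) = (u - 5*(-7))*(9 + u) = (u + 35)*(9 + u) = (35 + u)*(9 + u) = (9 + u)*(35 + u))
K = 5184 (K = (-72)**2 = 5184)
K*v(O(0, 0)) = 5184*(315 + (1/2 - 1/2*0)**2 + 44*(1/2 - 1/2*0)) = 5184*(315 + (1/2 + 0)**2 + 44*(1/2 + 0)) = 5184*(315 + (1/2)**2 + 44*(1/2)) = 5184*(315 + 1/4 + 22) = 5184*(1349/4) = 1748304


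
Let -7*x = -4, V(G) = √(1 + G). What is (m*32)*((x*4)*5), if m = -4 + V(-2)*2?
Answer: -10240/7 + 5120*I/7 ≈ -1462.9 + 731.43*I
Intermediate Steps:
m = -4 + 2*I (m = -4 + √(1 - 2)*2 = -4 + √(-1)*2 = -4 + I*2 = -4 + 2*I ≈ -4.0 + 2.0*I)
x = 4/7 (x = -⅐*(-4) = 4/7 ≈ 0.57143)
(m*32)*((x*4)*5) = ((-4 + 2*I)*32)*(((4/7)*4)*5) = (-128 + 64*I)*((16/7)*5) = (-128 + 64*I)*(80/7) = -10240/7 + 5120*I/7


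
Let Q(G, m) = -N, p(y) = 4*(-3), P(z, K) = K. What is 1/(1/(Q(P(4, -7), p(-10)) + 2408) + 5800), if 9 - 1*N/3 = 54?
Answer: 2543/14749401 ≈ 0.00017241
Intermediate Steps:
N = -135 (N = 27 - 3*54 = 27 - 162 = -135)
p(y) = -12
Q(G, m) = 135 (Q(G, m) = -1*(-135) = 135)
1/(1/(Q(P(4, -7), p(-10)) + 2408) + 5800) = 1/(1/(135 + 2408) + 5800) = 1/(1/2543 + 5800) = 1/(14749401/2543) = 2543/14749401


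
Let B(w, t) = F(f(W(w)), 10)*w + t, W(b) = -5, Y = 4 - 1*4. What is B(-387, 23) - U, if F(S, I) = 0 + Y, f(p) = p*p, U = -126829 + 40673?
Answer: 86179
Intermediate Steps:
Y = 0 (Y = 4 - 4 = 0)
U = -86156
f(p) = p**2
F(S, I) = 0 (F(S, I) = 0 + 0 = 0)
B(w, t) = t (B(w, t) = 0*w + t = 0 + t = t)
B(-387, 23) - U = 23 - 1*(-86156) = 23 + 86156 = 86179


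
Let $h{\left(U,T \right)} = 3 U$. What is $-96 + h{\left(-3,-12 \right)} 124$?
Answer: $-1212$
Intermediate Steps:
$-96 + h{\left(-3,-12 \right)} 124 = -96 + 3 \left(-3\right) 124 = -96 - 1116 = -1212$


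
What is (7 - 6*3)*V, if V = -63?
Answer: 693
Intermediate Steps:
(7 - 6*3)*V = (7 - 6*3)*(-63) = (7 - 18)*(-63) = -11*(-63) = 693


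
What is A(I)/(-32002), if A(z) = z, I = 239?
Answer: -239/32002 ≈ -0.0074683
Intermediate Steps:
A(I)/(-32002) = 239/(-32002) = 239*(-1/32002) = -239/32002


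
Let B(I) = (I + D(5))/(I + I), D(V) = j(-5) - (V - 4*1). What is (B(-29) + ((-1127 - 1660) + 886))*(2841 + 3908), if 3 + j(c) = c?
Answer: -371937390/29 ≈ -1.2825e+7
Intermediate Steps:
j(c) = -3 + c
D(V) = -4 - V (D(V) = (-3 - 5) - (V - 4*1) = -8 - (V - 4) = -8 - (-4 + V) = -8 + (4 - V) = -4 - V)
B(I) = (-9 + I)/(2*I) (B(I) = (I + (-4 - 1*5))/(I + I) = (I + (-4 - 5))/((2*I)) = (I - 9)*(1/(2*I)) = (-9 + I)*(1/(2*I)) = (-9 + I)/(2*I))
(B(-29) + ((-1127 - 1660) + 886))*(2841 + 3908) = ((½)*(-9 - 29)/(-29) + ((-1127 - 1660) + 886))*(2841 + 3908) = ((½)*(-1/29)*(-38) + (-2787 + 886))*6749 = (19/29 - 1901)*6749 = -55110/29*6749 = -371937390/29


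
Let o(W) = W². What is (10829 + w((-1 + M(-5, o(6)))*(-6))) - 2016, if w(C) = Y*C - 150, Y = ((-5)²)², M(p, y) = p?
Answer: 31163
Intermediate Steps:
Y = 625 (Y = 25² = 625)
w(C) = -150 + 625*C (w(C) = 625*C - 150 = -150 + 625*C)
(10829 + w((-1 + M(-5, o(6)))*(-6))) - 2016 = (10829 + (-150 + 625*((-1 - 5)*(-6)))) - 2016 = (10829 + (-150 + 625*(-6*(-6)))) - 2016 = (10829 + (-150 + 625*36)) - 2016 = (10829 + (-150 + 22500)) - 2016 = (10829 + 22350) - 2016 = 33179 - 2016 = 31163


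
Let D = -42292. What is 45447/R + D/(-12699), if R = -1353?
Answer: -173303459/5727249 ≈ -30.259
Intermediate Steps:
45447/R + D/(-12699) = 45447/(-1353) - 42292/(-12699) = 45447*(-1/1353) - 42292*(-1/12699) = -15149/451 + 42292/12699 = -173303459/5727249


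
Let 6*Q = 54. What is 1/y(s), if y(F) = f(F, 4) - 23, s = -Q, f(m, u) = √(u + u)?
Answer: -23/521 - 2*√2/521 ≈ -0.049575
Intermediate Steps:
Q = 9 (Q = (⅙)*54 = 9)
f(m, u) = √2*√u (f(m, u) = √(2*u) = √2*√u)
s = -9 (s = -1*9 = -9)
y(F) = -23 + 2*√2 (y(F) = √2*√4 - 23 = √2*2 - 23 = 2*√2 - 23 = -23 + 2*√2)
1/y(s) = 1/(-23 + 2*√2)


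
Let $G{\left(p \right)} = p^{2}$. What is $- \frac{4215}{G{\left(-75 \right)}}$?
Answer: $- \frac{281}{375} \approx -0.74933$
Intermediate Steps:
$- \frac{4215}{G{\left(-75 \right)}} = - \frac{4215}{\left(-75\right)^{2}} = - \frac{4215}{5625} = \left(-4215\right) \frac{1}{5625} = - \frac{281}{375}$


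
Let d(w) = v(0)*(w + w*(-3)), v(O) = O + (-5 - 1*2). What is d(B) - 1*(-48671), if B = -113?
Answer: 47089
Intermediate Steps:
v(O) = -7 + O (v(O) = O + (-5 - 2) = O - 7 = -7 + O)
d(w) = 14*w (d(w) = (-7 + 0)*(w + w*(-3)) = -7*(w - 3*w) = -(-14)*w = 14*w)
d(B) - 1*(-48671) = 14*(-113) - 1*(-48671) = -1582 + 48671 = 47089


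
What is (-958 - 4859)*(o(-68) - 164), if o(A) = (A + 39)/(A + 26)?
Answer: 1899943/2 ≈ 9.4997e+5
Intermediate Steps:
o(A) = (39 + A)/(26 + A)
(-958 - 4859)*(o(-68) - 164) = (-958 - 4859)*((39 - 68)/(26 - 68) - 164) = -5817*(-29/(-42) - 164) = -5817*(-1/42*(-29) - 164) = -5817*(29/42 - 164) = -5817*(-6859/42) = 1899943/2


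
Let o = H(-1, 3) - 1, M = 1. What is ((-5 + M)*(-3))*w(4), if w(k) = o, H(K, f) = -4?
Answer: -60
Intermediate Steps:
o = -5 (o = -4 - 1 = -5)
w(k) = -5
((-5 + M)*(-3))*w(4) = ((-5 + 1)*(-3))*(-5) = -4*(-3)*(-5) = 12*(-5) = -60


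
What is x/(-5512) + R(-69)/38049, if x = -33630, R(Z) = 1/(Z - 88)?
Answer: 100447645039/16463497908 ≈ 6.1012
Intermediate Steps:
R(Z) = 1/(-88 + Z)
x/(-5512) + R(-69)/38049 = -33630/(-5512) + 1/(-88 - 69*38049) = -33630*(-1/5512) + (1/38049)/(-157) = 16815/2756 - 1/157*1/38049 = 16815/2756 - 1/5973693 = 100447645039/16463497908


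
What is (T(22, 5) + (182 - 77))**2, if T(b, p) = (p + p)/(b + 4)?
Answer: 1876900/169 ≈ 11106.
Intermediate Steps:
T(b, p) = 2*p/(4 + b) (T(b, p) = (2*p)/(4 + b) = 2*p/(4 + b))
(T(22, 5) + (182 - 77))**2 = (2*5/(4 + 22) + (182 - 77))**2 = (2*5/26 + 105)**2 = (2*5*(1/26) + 105)**2 = (5/13 + 105)**2 = (1370/13)**2 = 1876900/169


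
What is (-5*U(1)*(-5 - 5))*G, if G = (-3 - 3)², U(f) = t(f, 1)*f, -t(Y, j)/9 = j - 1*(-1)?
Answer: -32400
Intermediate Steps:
t(Y, j) = -9 - 9*j (t(Y, j) = -9*(j - 1*(-1)) = -9*(j + 1) = -9*(1 + j) = -9 - 9*j)
U(f) = -18*f (U(f) = (-9 - 9*1)*f = (-9 - 9)*f = -18*f)
G = 36 (G = (-6)² = 36)
(-5*U(1)*(-5 - 5))*G = -5*(-18*1)*(-5 - 5)*36 = -(-90)*(-10)*36 = -5*180*36 = -900*36 = -32400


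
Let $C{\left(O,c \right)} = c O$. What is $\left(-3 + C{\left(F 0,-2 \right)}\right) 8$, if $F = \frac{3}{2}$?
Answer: $-24$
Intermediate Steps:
$F = \frac{3}{2}$ ($F = 3 \cdot \frac{1}{2} = \frac{3}{2} \approx 1.5$)
$C{\left(O,c \right)} = O c$
$\left(-3 + C{\left(F 0,-2 \right)}\right) 8 = \left(-3 + \frac{3}{2} \cdot 0 \left(-2\right)\right) 8 = \left(-3 + 0 \left(-2\right)\right) 8 = \left(-3 + 0\right) 8 = \left(-3\right) 8 = -24$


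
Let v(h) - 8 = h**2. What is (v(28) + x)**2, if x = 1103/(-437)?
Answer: 119025690001/190969 ≈ 6.2327e+5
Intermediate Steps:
v(h) = 8 + h**2
x = -1103/437 (x = 1103*(-1/437) = -1103/437 ≈ -2.5240)
(v(28) + x)**2 = ((8 + 28**2) - 1103/437)**2 = ((8 + 784) - 1103/437)**2 = (792 - 1103/437)**2 = (345001/437)**2 = 119025690001/190969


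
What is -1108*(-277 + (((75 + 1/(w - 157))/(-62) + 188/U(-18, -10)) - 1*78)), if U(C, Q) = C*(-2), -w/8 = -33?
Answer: 11609660564/29853 ≈ 3.8889e+5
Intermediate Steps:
w = 264 (w = -8*(-33) = 264)
U(C, Q) = -2*C
-1108*(-277 + (((75 + 1/(w - 157))/(-62) + 188/U(-18, -10)) - 1*78)) = -1108*(-277 + (((75 + 1/(264 - 157))/(-62) + 188/((-2*(-18)))) - 1*78)) = -1108*(-277 + (((75 + 1/107)*(-1/62) + 188/36) - 78)) = -1108*(-277 + (((75 + 1/107)*(-1/62) + 188*(1/36)) - 78)) = -1108*(-277 + (((8026/107)*(-1/62) + 47/9) - 78)) = -1108*(-277 + ((-4013/3317 + 47/9) - 78)) = -1108*(-277 + (119782/29853 - 78)) = -1108*(-277 - 2208752/29853) = -1108*(-10478033/29853) = 11609660564/29853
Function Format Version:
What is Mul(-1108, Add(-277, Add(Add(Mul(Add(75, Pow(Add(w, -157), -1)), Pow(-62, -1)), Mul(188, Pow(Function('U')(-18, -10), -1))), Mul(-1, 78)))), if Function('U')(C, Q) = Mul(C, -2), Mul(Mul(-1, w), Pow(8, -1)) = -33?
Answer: Rational(11609660564, 29853) ≈ 3.8889e+5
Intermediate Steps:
w = 264 (w = Mul(-8, -33) = 264)
Function('U')(C, Q) = Mul(-2, C)
Mul(-1108, Add(-277, Add(Add(Mul(Add(75, Pow(Add(w, -157), -1)), Pow(-62, -1)), Mul(188, Pow(Function('U')(-18, -10), -1))), Mul(-1, 78)))) = Mul(-1108, Add(-277, Add(Add(Mul(Add(75, Pow(Add(264, -157), -1)), Pow(-62, -1)), Mul(188, Pow(Mul(-2, -18), -1))), Mul(-1, 78)))) = Mul(-1108, Add(-277, Add(Add(Mul(Add(75, Pow(107, -1)), Rational(-1, 62)), Mul(188, Pow(36, -1))), -78))) = Mul(-1108, Add(-277, Add(Add(Mul(Add(75, Rational(1, 107)), Rational(-1, 62)), Mul(188, Rational(1, 36))), -78))) = Mul(-1108, Add(-277, Add(Add(Mul(Rational(8026, 107), Rational(-1, 62)), Rational(47, 9)), -78))) = Mul(-1108, Add(-277, Add(Add(Rational(-4013, 3317), Rational(47, 9)), -78))) = Mul(-1108, Add(-277, Add(Rational(119782, 29853), -78))) = Mul(-1108, Add(-277, Rational(-2208752, 29853))) = Mul(-1108, Rational(-10478033, 29853)) = Rational(11609660564, 29853)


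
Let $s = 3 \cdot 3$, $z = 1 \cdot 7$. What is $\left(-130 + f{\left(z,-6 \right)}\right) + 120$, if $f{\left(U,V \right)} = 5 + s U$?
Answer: $58$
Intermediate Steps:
$z = 7$
$s = 9$
$f{\left(U,V \right)} = 5 + 9 U$
$\left(-130 + f{\left(z,-6 \right)}\right) + 120 = \left(-130 + \left(5 + 9 \cdot 7\right)\right) + 120 = \left(-130 + \left(5 + 63\right)\right) + 120 = \left(-130 + 68\right) + 120 = -62 + 120 = 58$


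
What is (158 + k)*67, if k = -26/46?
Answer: 242607/23 ≈ 10548.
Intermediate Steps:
k = -13/23 (k = -26*1/46 = -13/23 ≈ -0.56522)
(158 + k)*67 = (158 - 13/23)*67 = (3621/23)*67 = 242607/23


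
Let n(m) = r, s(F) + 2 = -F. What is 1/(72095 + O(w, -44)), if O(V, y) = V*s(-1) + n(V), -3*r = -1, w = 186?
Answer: 3/215728 ≈ 1.3906e-5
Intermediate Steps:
r = 1/3 (r = -1/3*(-1) = 1/3 ≈ 0.33333)
s(F) = -2 - F
n(m) = 1/3
O(V, y) = 1/3 - V (O(V, y) = V*(-2 - 1*(-1)) + 1/3 = V*(-2 + 1) + 1/3 = V*(-1) + 1/3 = -V + 1/3 = 1/3 - V)
1/(72095 + O(w, -44)) = 1/(72095 + (1/3 - 1*186)) = 1/(72095 + (1/3 - 186)) = 1/(72095 - 557/3) = 1/(215728/3) = 3/215728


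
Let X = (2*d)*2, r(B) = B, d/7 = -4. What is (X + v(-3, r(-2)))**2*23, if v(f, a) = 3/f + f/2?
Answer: 1206143/4 ≈ 3.0154e+5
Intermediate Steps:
d = -28 (d = 7*(-4) = -28)
v(f, a) = f/2 + 3/f (v(f, a) = 3/f + f*(1/2) = 3/f + f/2 = f/2 + 3/f)
X = -112 (X = (2*(-28))*2 = -56*2 = -112)
(X + v(-3, r(-2)))**2*23 = (-112 + ((1/2)*(-3) + 3/(-3)))**2*23 = (-112 + (-3/2 + 3*(-1/3)))**2*23 = (-112 + (-3/2 - 1))**2*23 = (-112 - 5/2)**2*23 = (-229/2)**2*23 = (52441/4)*23 = 1206143/4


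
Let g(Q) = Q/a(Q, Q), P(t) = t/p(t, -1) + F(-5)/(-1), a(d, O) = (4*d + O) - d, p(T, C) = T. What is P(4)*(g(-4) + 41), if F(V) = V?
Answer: 495/2 ≈ 247.50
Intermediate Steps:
a(d, O) = O + 3*d (a(d, O) = (O + 4*d) - d = O + 3*d)
P(t) = 6 (P(t) = t/t - 5/(-1) = 1 - 5*(-1) = 1 + 5 = 6)
g(Q) = ¼ (g(Q) = Q/(Q + 3*Q) = Q/((4*Q)) = Q*(1/(4*Q)) = ¼)
P(4)*(g(-4) + 41) = 6*(¼ + 41) = 6*(165/4) = 495/2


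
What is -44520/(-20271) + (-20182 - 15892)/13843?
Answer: -38321898/93537151 ≈ -0.40970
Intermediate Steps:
-44520/(-20271) + (-20182 - 15892)/13843 = -44520*(-1/20271) - 36074*1/13843 = 14840/6757 - 36074/13843 = -38321898/93537151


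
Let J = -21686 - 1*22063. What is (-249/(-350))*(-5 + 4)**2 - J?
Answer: 15312399/350 ≈ 43750.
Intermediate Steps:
J = -43749 (J = -21686 - 22063 = -43749)
(-249/(-350))*(-5 + 4)**2 - J = (-249/(-350))*(-5 + 4)**2 - 1*(-43749) = -249*(-1/350)*(-1)**2 + 43749 = (249/350)*1 + 43749 = 249/350 + 43749 = 15312399/350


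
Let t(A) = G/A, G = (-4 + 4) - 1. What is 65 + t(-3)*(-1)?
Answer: 194/3 ≈ 64.667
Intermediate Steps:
G = -1 (G = 0 - 1 = -1)
t(A) = -1/A
65 + t(-3)*(-1) = 65 - 1/(-3)*(-1) = 65 - 1*(-⅓)*(-1) = 65 + (⅓)*(-1) = 65 - ⅓ = 194/3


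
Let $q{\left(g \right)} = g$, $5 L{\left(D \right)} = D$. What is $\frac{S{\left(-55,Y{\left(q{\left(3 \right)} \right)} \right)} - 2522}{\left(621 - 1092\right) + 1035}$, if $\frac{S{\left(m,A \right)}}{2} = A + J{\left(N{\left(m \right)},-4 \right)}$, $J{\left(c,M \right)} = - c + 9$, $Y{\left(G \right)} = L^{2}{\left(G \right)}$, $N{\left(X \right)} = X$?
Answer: $- \frac{4986}{1175} \approx -4.2434$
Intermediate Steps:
$L{\left(D \right)} = \frac{D}{5}$
$Y{\left(G \right)} = \frac{G^{2}}{25}$ ($Y{\left(G \right)} = \left(\frac{G}{5}\right)^{2} = \frac{G^{2}}{25}$)
$J{\left(c,M \right)} = 9 - c$
$S{\left(m,A \right)} = 18 - 2 m + 2 A$ ($S{\left(m,A \right)} = 2 \left(A - \left(-9 + m\right)\right) = 2 \left(9 + A - m\right) = 18 - 2 m + 2 A$)
$\frac{S{\left(-55,Y{\left(q{\left(3 \right)} \right)} \right)} - 2522}{\left(621 - 1092\right) + 1035} = \frac{\left(18 - -110 + 2 \frac{3^{2}}{25}\right) - 2522}{\left(621 - 1092\right) + 1035} = \frac{\left(18 + 110 + 2 \cdot \frac{1}{25} \cdot 9\right) - 2522}{\left(621 - 1092\right) + 1035} = \frac{\left(18 + 110 + 2 \cdot \frac{9}{25}\right) - 2522}{-471 + 1035} = \frac{\left(18 + 110 + \frac{18}{25}\right) - 2522}{564} = \left(\frac{3218}{25} - 2522\right) \frac{1}{564} = \left(- \frac{59832}{25}\right) \frac{1}{564} = - \frac{4986}{1175}$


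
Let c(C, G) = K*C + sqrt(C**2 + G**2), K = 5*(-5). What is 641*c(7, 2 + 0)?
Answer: -112175 + 641*sqrt(53) ≈ -1.0751e+5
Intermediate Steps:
K = -25
c(C, G) = sqrt(C**2 + G**2) - 25*C (c(C, G) = -25*C + sqrt(C**2 + G**2) = sqrt(C**2 + G**2) - 25*C)
641*c(7, 2 + 0) = 641*(sqrt(7**2 + (2 + 0)**2) - 25*7) = 641*(sqrt(49 + 2**2) - 175) = 641*(sqrt(49 + 4) - 175) = 641*(sqrt(53) - 175) = 641*(-175 + sqrt(53)) = -112175 + 641*sqrt(53)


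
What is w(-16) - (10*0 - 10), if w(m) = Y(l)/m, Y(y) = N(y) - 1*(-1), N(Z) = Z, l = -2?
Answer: 161/16 ≈ 10.063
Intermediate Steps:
Y(y) = 1 + y (Y(y) = y - 1*(-1) = y + 1 = 1 + y)
w(m) = -1/m (w(m) = (1 - 2)/m = -1/m)
w(-16) - (10*0 - 10) = -1/(-16) - (10*0 - 10) = -1*(-1/16) - (0 - 10) = 1/16 - 1*(-10) = 1/16 + 10 = 161/16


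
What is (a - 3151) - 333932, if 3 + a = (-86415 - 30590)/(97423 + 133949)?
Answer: -77992378997/231372 ≈ -3.3709e+5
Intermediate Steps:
a = -811121/231372 (a = -3 + (-86415 - 30590)/(97423 + 133949) = -3 - 117005/231372 = -811121/231372 ≈ -3.5057)
(a - 3151) - 333932 = (-811121/231372 - 3151) - 333932 = -729864293/231372 - 333932 = -77992378997/231372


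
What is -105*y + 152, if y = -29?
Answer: 3197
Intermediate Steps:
-105*y + 152 = -105*(-29) + 152 = 3045 + 152 = 3197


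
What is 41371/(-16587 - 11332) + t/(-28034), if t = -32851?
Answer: -242627545/782681246 ≈ -0.31000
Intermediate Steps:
41371/(-16587 - 11332) + t/(-28034) = 41371/(-16587 - 11332) - 32851/(-28034) = 41371/(-27919) - 32851*(-1/28034) = 41371*(-1/27919) + 32851/28034 = -41371/27919 + 32851/28034 = -242627545/782681246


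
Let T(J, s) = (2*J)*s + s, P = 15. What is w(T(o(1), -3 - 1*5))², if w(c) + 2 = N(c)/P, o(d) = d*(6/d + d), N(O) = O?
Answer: 100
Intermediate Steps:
o(d) = d*(d + 6/d)
T(J, s) = s + 2*J*s (T(J, s) = 2*J*s + s = s + 2*J*s)
w(c) = -2 + c/15
w(T(o(1), -3 - 1*5))² = (-2 + ((-3 - 1*5)*(1 + 2*(6 + 1²)))/15)² = (-2 + ((-3 - 5)*(1 + 2*(6 + 1)))/15)² = (-2 + (-8*(1 + 2*7))/15)² = (-2 + (-8*(1 + 14))/15)² = (-2 + (-8*15)/15)² = (-2 + (1/15)*(-120))² = (-2 - 8)² = (-10)² = 100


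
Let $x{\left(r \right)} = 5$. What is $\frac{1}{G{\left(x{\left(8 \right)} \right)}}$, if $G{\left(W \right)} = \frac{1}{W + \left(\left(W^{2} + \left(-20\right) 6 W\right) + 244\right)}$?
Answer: $-326$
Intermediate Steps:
$G{\left(W \right)} = \frac{1}{244 + W^{2} - 119 W}$ ($G{\left(W \right)} = \frac{1}{W + \left(\left(W^{2} - 120 W\right) + 244\right)} = \frac{1}{W + \left(244 + W^{2} - 120 W\right)} = \frac{1}{244 + W^{2} - 119 W}$)
$\frac{1}{G{\left(x{\left(8 \right)} \right)}} = \frac{1}{\frac{1}{244 + 5^{2} - 595}} = \frac{1}{\frac{1}{244 + 25 - 595}} = \frac{1}{\frac{1}{-326}} = \frac{1}{- \frac{1}{326}} = -326$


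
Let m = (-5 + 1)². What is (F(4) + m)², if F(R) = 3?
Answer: 361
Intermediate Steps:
m = 16 (m = (-4)² = 16)
(F(4) + m)² = (3 + 16)² = 19² = 361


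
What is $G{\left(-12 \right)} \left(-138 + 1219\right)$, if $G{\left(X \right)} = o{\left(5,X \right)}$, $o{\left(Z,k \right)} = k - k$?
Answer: $0$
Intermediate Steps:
$o{\left(Z,k \right)} = 0$
$G{\left(X \right)} = 0$
$G{\left(-12 \right)} \left(-138 + 1219\right) = 0 \left(-138 + 1219\right) = 0 \cdot 1081 = 0$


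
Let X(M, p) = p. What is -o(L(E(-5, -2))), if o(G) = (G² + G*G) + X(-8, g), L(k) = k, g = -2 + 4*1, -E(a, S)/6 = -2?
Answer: -290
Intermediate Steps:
E(a, S) = 12 (E(a, S) = -6*(-2) = 12)
g = 2 (g = -2 + 4 = 2)
o(G) = 2 + 2*G² (o(G) = (G² + G*G) + 2 = (G² + G²) + 2 = 2*G² + 2 = 2 + 2*G²)
-o(L(E(-5, -2))) = -(2 + 2*12²) = -(2 + 2*144) = -(2 + 288) = -1*290 = -290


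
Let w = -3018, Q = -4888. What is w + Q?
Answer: -7906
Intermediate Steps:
w + Q = -3018 - 4888 = -7906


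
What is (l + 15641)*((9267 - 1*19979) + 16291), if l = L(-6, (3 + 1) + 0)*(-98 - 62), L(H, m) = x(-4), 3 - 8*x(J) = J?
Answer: 86480079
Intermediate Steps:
x(J) = 3/8 - J/8
L(H, m) = 7/8 (L(H, m) = 3/8 - 1/8*(-4) = 3/8 + 1/2 = 7/8)
l = -140 (l = 7*(-98 - 62)/8 = (7/8)*(-160) = -140)
(l + 15641)*((9267 - 1*19979) + 16291) = (-140 + 15641)*((9267 - 1*19979) + 16291) = 15501*((9267 - 19979) + 16291) = 15501*(-10712 + 16291) = 15501*5579 = 86480079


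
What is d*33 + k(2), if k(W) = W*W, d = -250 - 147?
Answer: -13097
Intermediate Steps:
d = -397
k(W) = W**2
d*33 + k(2) = -397*33 + 2**2 = -13101 + 4 = -13097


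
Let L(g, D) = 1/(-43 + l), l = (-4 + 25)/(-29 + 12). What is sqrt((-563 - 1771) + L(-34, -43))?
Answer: I*sqrt(82493695)/188 ≈ 48.312*I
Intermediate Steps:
l = -21/17 (l = 21/(-17) = 21*(-1/17) = -21/17 ≈ -1.2353)
L(g, D) = -17/752 (L(g, D) = 1/(-43 - 21/17) = 1/(-752/17) = -17/752)
sqrt((-563 - 1771) + L(-34, -43)) = sqrt((-563 - 1771) - 17/752) = sqrt(-2334 - 17/752) = sqrt(-1755185/752) = I*sqrt(82493695)/188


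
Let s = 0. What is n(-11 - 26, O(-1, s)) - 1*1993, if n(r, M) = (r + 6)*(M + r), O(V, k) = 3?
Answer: -939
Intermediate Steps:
n(r, M) = (6 + r)*(M + r)
n(-11 - 26, O(-1, s)) - 1*1993 = ((-11 - 26)² + 6*3 + 6*(-11 - 26) + 3*(-11 - 26)) - 1*1993 = ((-37)² + 18 + 6*(-37) + 3*(-37)) - 1993 = (1369 + 18 - 222 - 111) - 1993 = 1054 - 1993 = -939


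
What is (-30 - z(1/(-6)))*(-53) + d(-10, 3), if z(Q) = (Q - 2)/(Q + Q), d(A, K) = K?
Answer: 3875/2 ≈ 1937.5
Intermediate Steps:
z(Q) = (-2 + Q)/(2*Q) (z(Q) = (-2 + Q)/((2*Q)) = (-2 + Q)*(1/(2*Q)) = (-2 + Q)/(2*Q))
(-30 - z(1/(-6)))*(-53) + d(-10, 3) = (-30 - (-2 + 1/(-6))/(2*(1/(-6))))*(-53) + 3 = (-30 - (-2 - ⅙)/(2*(-⅙)))*(-53) + 3 = (-30 - (-6)*(-13)/(2*6))*(-53) + 3 = (-30 - 1*13/2)*(-53) + 3 = (-30 - 13/2)*(-53) + 3 = -73/2*(-53) + 3 = 3869/2 + 3 = 3875/2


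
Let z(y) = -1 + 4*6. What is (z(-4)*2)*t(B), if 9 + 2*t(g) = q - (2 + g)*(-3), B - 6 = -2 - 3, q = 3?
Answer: 69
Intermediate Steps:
B = 1 (B = 6 + (-2 - 3) = 6 - 5 = 1)
t(g) = 3*g/2 (t(g) = -9/2 + (3 - (2 + g)*(-3))/2 = -9/2 + (3 - (-6 - 3*g))/2 = -9/2 + (3 + (6 + 3*g))/2 = -9/2 + (9 + 3*g)/2 = -9/2 + (9/2 + 3*g/2) = 3*g/2)
z(y) = 23 (z(y) = -1 + 24 = 23)
(z(-4)*2)*t(B) = (23*2)*((3/2)*1) = 46*(3/2) = 69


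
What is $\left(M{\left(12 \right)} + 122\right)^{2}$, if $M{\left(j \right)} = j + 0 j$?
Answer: $17956$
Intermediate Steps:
$M{\left(j \right)} = j$ ($M{\left(j \right)} = j + 0 = j$)
$\left(M{\left(12 \right)} + 122\right)^{2} = \left(12 + 122\right)^{2} = 134^{2} = 17956$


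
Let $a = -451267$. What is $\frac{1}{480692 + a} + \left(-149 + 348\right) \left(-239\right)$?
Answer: $- \frac{1399482424}{29425} \approx -47561.0$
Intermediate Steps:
$\frac{1}{480692 + a} + \left(-149 + 348\right) \left(-239\right) = \frac{1}{480692 - 451267} + \left(-149 + 348\right) \left(-239\right) = \frac{1}{29425} + 199 \left(-239\right) = \frac{1}{29425} - 47561 = - \frac{1399482424}{29425}$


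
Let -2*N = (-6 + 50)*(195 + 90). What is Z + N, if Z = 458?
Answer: -5812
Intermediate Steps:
N = -6270 (N = -(-6 + 50)*(195 + 90)/2 = -22*285 = -½*12540 = -6270)
Z + N = 458 - 6270 = -5812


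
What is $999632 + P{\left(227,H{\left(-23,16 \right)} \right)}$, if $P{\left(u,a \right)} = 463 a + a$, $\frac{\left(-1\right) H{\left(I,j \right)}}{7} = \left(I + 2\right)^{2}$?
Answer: $-432736$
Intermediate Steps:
$H{\left(I,j \right)} = - 7 \left(2 + I\right)^{2}$ ($H{\left(I,j \right)} = - 7 \left(I + 2\right)^{2} = - 7 \left(2 + I\right)^{2}$)
$P{\left(u,a \right)} = 464 a$
$999632 + P{\left(227,H{\left(-23,16 \right)} \right)} = 999632 + 464 \left(- 7 \left(2 - 23\right)^{2}\right) = 999632 + 464 \left(- 7 \left(-21\right)^{2}\right) = 999632 + 464 \left(\left(-7\right) 441\right) = 999632 + 464 \left(-3087\right) = 999632 - 1432368 = -432736$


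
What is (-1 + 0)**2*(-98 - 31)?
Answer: -129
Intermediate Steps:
(-1 + 0)**2*(-98 - 31) = (-1)**2*(-129) = 1*(-129) = -129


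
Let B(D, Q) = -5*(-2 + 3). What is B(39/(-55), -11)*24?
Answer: -120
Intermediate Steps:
B(D, Q) = -5 (B(D, Q) = -5*1 = -5)
B(39/(-55), -11)*24 = -5*24 = -120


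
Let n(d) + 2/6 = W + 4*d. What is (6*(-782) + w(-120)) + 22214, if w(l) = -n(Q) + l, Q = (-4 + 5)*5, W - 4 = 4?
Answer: 52123/3 ≈ 17374.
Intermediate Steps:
W = 8 (W = 4 + 4 = 8)
Q = 5 (Q = 1*5 = 5)
n(d) = 23/3 + 4*d (n(d) = -1/3 + (8 + 4*d) = 23/3 + 4*d)
w(l) = -83/3 + l (w(l) = -(23/3 + 4*5) + l = -(23/3 + 20) + l = -1*83/3 + l = -83/3 + l)
(6*(-782) + w(-120)) + 22214 = (6*(-782) + (-83/3 - 120)) + 22214 = (-4692 - 443/3) + 22214 = -14519/3 + 22214 = 52123/3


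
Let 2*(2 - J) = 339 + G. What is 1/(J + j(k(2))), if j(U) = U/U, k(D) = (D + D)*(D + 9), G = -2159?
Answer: 1/913 ≈ 0.0010953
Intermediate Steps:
k(D) = 2*D*(9 + D) (k(D) = (2*D)*(9 + D) = 2*D*(9 + D))
j(U) = 1
J = 912 (J = 2 - (339 - 2159)/2 = 2 - ½*(-1820) = 2 + 910 = 912)
1/(J + j(k(2))) = 1/(912 + 1) = 1/913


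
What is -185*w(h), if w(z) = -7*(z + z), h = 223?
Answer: 577570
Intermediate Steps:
w(z) = -14*z
-185*w(h) = -(-2590)*223 = -185*(-3122) = 577570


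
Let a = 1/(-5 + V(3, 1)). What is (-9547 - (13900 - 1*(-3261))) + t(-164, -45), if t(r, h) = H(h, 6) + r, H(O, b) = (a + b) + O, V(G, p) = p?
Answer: -107645/4 ≈ -26911.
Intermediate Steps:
a = -¼ (a = 1/(-5 + 1) = 1/(-4) = -¼ ≈ -0.25000)
H(O, b) = -¼ + O + b (H(O, b) = (-¼ + b) + O = -¼ + O + b)
t(r, h) = 23/4 + h + r (t(r, h) = (-¼ + h + 6) + r = (23/4 + h) + r = 23/4 + h + r)
(-9547 - (13900 - 1*(-3261))) + t(-164, -45) = (-9547 - (13900 - 1*(-3261))) + (23/4 - 45 - 164) = (-9547 - (13900 + 3261)) - 813/4 = (-9547 - 1*17161) - 813/4 = (-9547 - 17161) - 813/4 = -26708 - 813/4 = -107645/4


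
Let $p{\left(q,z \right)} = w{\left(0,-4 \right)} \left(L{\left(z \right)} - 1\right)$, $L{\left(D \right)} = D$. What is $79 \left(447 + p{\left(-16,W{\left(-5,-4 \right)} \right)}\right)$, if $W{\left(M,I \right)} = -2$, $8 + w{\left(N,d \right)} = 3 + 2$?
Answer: $36024$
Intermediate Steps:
$w{\left(N,d \right)} = -3$ ($w{\left(N,d \right)} = -8 + \left(3 + 2\right) = -8 + 5 = -3$)
$p{\left(q,z \right)} = 3 - 3 z$ ($p{\left(q,z \right)} = - 3 \left(z - 1\right) = - 3 \left(-1 + z\right) = 3 - 3 z$)
$79 \left(447 + p{\left(-16,W{\left(-5,-4 \right)} \right)}\right) = 79 \left(447 + \left(3 - -6\right)\right) = 79 \left(447 + \left(3 + 6\right)\right) = 79 \left(447 + 9\right) = 79 \cdot 456 = 36024$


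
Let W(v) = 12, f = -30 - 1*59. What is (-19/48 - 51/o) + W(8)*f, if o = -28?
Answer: -358369/336 ≈ -1066.6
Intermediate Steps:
f = -89 (f = -30 - 59 = -89)
(-19/48 - 51/o) + W(8)*f = (-19/48 - 51/(-28)) + 12*(-89) = (-19*1/48 - 51*(-1/28)) - 1068 = (-19/48 + 51/28) - 1068 = 479/336 - 1068 = -358369/336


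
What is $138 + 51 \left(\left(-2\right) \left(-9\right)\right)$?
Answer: $1056$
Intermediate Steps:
$138 + 51 \left(\left(-2\right) \left(-9\right)\right) = 138 + 51 \cdot 18 = 138 + 918 = 1056$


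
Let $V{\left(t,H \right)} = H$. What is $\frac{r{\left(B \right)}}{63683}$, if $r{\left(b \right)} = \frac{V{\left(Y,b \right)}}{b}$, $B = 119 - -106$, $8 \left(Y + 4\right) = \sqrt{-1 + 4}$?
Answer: $\frac{1}{63683} \approx 1.5703 \cdot 10^{-5}$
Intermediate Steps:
$Y = -4 + \frac{\sqrt{3}}{8}$ ($Y = -4 + \frac{\sqrt{-1 + 4}}{8} = -4 + \frac{\sqrt{3}}{8} \approx -3.7835$)
$B = 225$ ($B = 119 + 106 = 225$)
$r{\left(b \right)} = 1$ ($r{\left(b \right)} = \frac{b}{b} = 1$)
$\frac{r{\left(B \right)}}{63683} = 1 \cdot \frac{1}{63683} = \frac{1}{63683}$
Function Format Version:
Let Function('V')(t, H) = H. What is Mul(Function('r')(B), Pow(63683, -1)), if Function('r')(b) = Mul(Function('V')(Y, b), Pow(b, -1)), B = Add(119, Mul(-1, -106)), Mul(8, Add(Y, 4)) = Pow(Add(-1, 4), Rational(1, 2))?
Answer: Rational(1, 63683) ≈ 1.5703e-5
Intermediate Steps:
Y = Add(-4, Mul(Rational(1, 8), Pow(3, Rational(1, 2)))) (Y = Add(-4, Mul(Rational(1, 8), Pow(Add(-1, 4), Rational(1, 2)))) = Add(-4, Mul(Rational(1, 8), Pow(3, Rational(1, 2)))) ≈ -3.7835)
B = 225 (B = Add(119, 106) = 225)
Function('r')(b) = 1 (Function('r')(b) = Mul(b, Pow(b, -1)) = 1)
Mul(Function('r')(B), Pow(63683, -1)) = Mul(1, Pow(63683, -1)) = Mul(1, Rational(1, 63683)) = Rational(1, 63683)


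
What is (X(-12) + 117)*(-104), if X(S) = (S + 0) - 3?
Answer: -10608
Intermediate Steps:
X(S) = -3 + S (X(S) = S - 3 = -3 + S)
(X(-12) + 117)*(-104) = ((-3 - 12) + 117)*(-104) = (-15 + 117)*(-104) = 102*(-104) = -10608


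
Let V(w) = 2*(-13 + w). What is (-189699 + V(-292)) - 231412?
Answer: -421721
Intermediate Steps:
V(w) = -26 + 2*w
(-189699 + V(-292)) - 231412 = (-189699 + (-26 + 2*(-292))) - 231412 = (-189699 + (-26 - 584)) - 231412 = (-189699 - 610) - 231412 = -190309 - 231412 = -421721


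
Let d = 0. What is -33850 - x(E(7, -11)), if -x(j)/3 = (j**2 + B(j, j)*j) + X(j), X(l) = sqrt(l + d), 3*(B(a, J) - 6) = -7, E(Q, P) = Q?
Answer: -33626 + 3*sqrt(7) ≈ -33618.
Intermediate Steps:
B(a, J) = 11/3 (B(a, J) = 6 + (1/3)*(-7) = 6 - 7/3 = 11/3)
X(l) = sqrt(l) (X(l) = sqrt(l + 0) = sqrt(l))
x(j) = -11*j - 3*sqrt(j) - 3*j**2 (x(j) = -3*((j**2 + 11*j/3) + sqrt(j)) = -3*(sqrt(j) + j**2 + 11*j/3) = -11*j - 3*sqrt(j) - 3*j**2)
-33850 - x(E(7, -11)) = -33850 - (-11*7 - 3*sqrt(7) - 3*7**2) = -33850 - (-77 - 3*sqrt(7) - 3*49) = -33850 - (-77 - 3*sqrt(7) - 147) = -33850 - (-224 - 3*sqrt(7)) = -33850 + (224 + 3*sqrt(7)) = -33626 + 3*sqrt(7)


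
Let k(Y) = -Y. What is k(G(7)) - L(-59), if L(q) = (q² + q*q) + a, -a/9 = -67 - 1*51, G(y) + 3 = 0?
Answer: -8021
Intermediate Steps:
G(y) = -3 (G(y) = -3 + 0 = -3)
a = 1062 (a = -9*(-67 - 1*51) = -9*(-67 - 51) = -9*(-118) = 1062)
L(q) = 1062 + 2*q² (L(q) = (q² + q*q) + 1062 = (q² + q²) + 1062 = 2*q² + 1062 = 1062 + 2*q²)
k(G(7)) - L(-59) = -1*(-3) - (1062 + 2*(-59)²) = 3 - (1062 + 2*3481) = 3 - (1062 + 6962) = 3 - 1*8024 = 3 - 8024 = -8021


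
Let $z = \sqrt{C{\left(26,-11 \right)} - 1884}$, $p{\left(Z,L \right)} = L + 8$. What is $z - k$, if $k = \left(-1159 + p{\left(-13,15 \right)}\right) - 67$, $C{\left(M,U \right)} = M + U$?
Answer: $1203 + i \sqrt{1869} \approx 1203.0 + 43.232 i$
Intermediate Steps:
$p{\left(Z,L \right)} = 8 + L$
$k = -1203$ ($k = \left(-1159 + \left(8 + 15\right)\right) - 67 = \left(-1159 + 23\right) - 67 = -1136 - 67 = -1203$)
$z = i \sqrt{1869}$ ($z = \sqrt{\left(26 - 11\right) - 1884} = \sqrt{15 - 1884} = \sqrt{-1869} = i \sqrt{1869} \approx 43.232 i$)
$z - k = i \sqrt{1869} - -1203 = i \sqrt{1869} + 1203 = 1203 + i \sqrt{1869}$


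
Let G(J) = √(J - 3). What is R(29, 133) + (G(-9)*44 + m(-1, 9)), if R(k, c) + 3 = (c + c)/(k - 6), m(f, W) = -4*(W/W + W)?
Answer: -723/23 + 88*I*√3 ≈ -31.435 + 152.42*I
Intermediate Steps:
G(J) = √(-3 + J)
m(f, W) = -4 - 4*W (m(f, W) = -4*(1 + W) = -4 - 4*W)
R(k, c) = -3 + 2*c/(-6 + k) (R(k, c) = -3 + (c + c)/(k - 6) = -3 + (2*c)/(-6 + k) = -3 + 2*c/(-6 + k))
R(29, 133) + (G(-9)*44 + m(-1, 9)) = (18 - 3*29 + 2*133)/(-6 + 29) + (√(-3 - 9)*44 + (-4 - 4*9)) = (18 - 87 + 266)/23 + (√(-12)*44 + (-4 - 36)) = (1/23)*197 + ((2*I*√3)*44 - 40) = 197/23 + (88*I*√3 - 40) = 197/23 + (-40 + 88*I*√3) = -723/23 + 88*I*√3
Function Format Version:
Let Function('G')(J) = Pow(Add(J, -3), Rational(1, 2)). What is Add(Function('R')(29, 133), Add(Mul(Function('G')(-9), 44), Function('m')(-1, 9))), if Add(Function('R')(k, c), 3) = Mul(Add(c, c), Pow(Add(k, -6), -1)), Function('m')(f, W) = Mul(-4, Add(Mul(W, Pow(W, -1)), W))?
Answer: Add(Rational(-723, 23), Mul(88, I, Pow(3, Rational(1, 2)))) ≈ Add(-31.435, Mul(152.42, I))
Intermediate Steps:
Function('G')(J) = Pow(Add(-3, J), Rational(1, 2))
Function('m')(f, W) = Add(-4, Mul(-4, W)) (Function('m')(f, W) = Mul(-4, Add(1, W)) = Add(-4, Mul(-4, W)))
Function('R')(k, c) = Add(-3, Mul(2, c, Pow(Add(-6, k), -1))) (Function('R')(k, c) = Add(-3, Mul(Add(c, c), Pow(Add(k, -6), -1))) = Add(-3, Mul(Mul(2, c), Pow(Add(-6, k), -1))) = Add(-3, Mul(2, c, Pow(Add(-6, k), -1))))
Add(Function('R')(29, 133), Add(Mul(Function('G')(-9), 44), Function('m')(-1, 9))) = Add(Mul(Pow(Add(-6, 29), -1), Add(18, Mul(-3, 29), Mul(2, 133))), Add(Mul(Pow(Add(-3, -9), Rational(1, 2)), 44), Add(-4, Mul(-4, 9)))) = Add(Mul(Pow(23, -1), Add(18, -87, 266)), Add(Mul(Pow(-12, Rational(1, 2)), 44), Add(-4, -36))) = Add(Mul(Rational(1, 23), 197), Add(Mul(Mul(2, I, Pow(3, Rational(1, 2))), 44), -40)) = Add(Rational(197, 23), Add(Mul(88, I, Pow(3, Rational(1, 2))), -40)) = Add(Rational(197, 23), Add(-40, Mul(88, I, Pow(3, Rational(1, 2))))) = Add(Rational(-723, 23), Mul(88, I, Pow(3, Rational(1, 2))))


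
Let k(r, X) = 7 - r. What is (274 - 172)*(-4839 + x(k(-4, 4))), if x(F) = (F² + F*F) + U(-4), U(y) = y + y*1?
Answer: -469710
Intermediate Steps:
U(y) = 2*y (U(y) = y + y = 2*y)
x(F) = -8 + 2*F² (x(F) = (F² + F*F) + 2*(-4) = (F² + F²) - 8 = 2*F² - 8 = -8 + 2*F²)
(274 - 172)*(-4839 + x(k(-4, 4))) = (274 - 172)*(-4839 + (-8 + 2*(7 - 1*(-4))²)) = 102*(-4839 + (-8 + 2*(7 + 4)²)) = 102*(-4839 + (-8 + 2*11²)) = 102*(-4839 + (-8 + 2*121)) = 102*(-4839 + (-8 + 242)) = 102*(-4839 + 234) = 102*(-4605) = -469710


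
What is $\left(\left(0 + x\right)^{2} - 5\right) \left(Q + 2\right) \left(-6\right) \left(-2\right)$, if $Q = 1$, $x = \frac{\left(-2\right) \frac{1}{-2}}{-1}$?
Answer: $-144$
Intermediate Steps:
$x = -1$ ($x = \left(-2\right) \left(- \frac{1}{2}\right) \left(-1\right) = 1 \left(-1\right) = -1$)
$\left(\left(0 + x\right)^{2} - 5\right) \left(Q + 2\right) \left(-6\right) \left(-2\right) = \left(\left(0 - 1\right)^{2} - 5\right) \left(1 + 2\right) \left(-6\right) \left(-2\right) = \left(\left(-1\right)^{2} - 5\right) 3 \left(-6\right) \left(-2\right) = \left(1 - 5\right) 3 \left(-6\right) \left(-2\right) = \left(-4\right) 3 \left(-6\right) \left(-2\right) = \left(-12\right) \left(-6\right) \left(-2\right) = 72 \left(-2\right) = -144$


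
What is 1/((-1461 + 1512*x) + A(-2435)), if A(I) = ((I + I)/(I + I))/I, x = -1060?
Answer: -2435/3906180736 ≈ -6.2337e-7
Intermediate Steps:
A(I) = 1/I (A(I) = ((2*I)/((2*I)))/I = ((2*I)*(1/(2*I)))/I = 1/I)
1/((-1461 + 1512*x) + A(-2435)) = 1/((-1461 + 1512*(-1060)) + 1/(-2435)) = 1/((-1461 - 1602720) - 1/2435) = 1/(-1604181 - 1/2435) = 1/(-3906180736/2435) = -2435/3906180736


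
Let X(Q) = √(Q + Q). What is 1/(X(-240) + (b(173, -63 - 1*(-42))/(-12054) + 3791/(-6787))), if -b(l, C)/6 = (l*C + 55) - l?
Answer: -112742215553737/22583333558804764 - 185915488416889*I*√30/22583333558804764 ≈ -0.0049923 - 0.045091*I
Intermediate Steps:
X(Q) = √2*√Q (X(Q) = √(2*Q) = √2*√Q)
b(l, C) = -330 + 6*l - 6*C*l (b(l, C) = -6*((l*C + 55) - l) = -6*((C*l + 55) - l) = -6*((55 + C*l) - l) = -6*(55 - l + C*l) = -330 + 6*l - 6*C*l)
1/(X(-240) + (b(173, -63 - 1*(-42))/(-12054) + 3791/(-6787))) = 1/(√2*√(-240) + ((-330 + 6*173 - 6*(-63 - 1*(-42))*173)/(-12054) + 3791/(-6787))) = 1/(√2*(4*I*√15) + ((-330 + 1038 - 6*(-63 + 42)*173)*(-1/12054) + 3791*(-1/6787))) = 1/(4*I*√30 + ((-330 + 1038 - 6*(-21)*173)*(-1/12054) - 3791/6787)) = 1/(4*I*√30 + ((-330 + 1038 + 21798)*(-1/12054) - 3791/6787)) = 1/(4*I*√30 + (22506*(-1/12054) - 3791/6787)) = 1/(4*I*√30 + (-3751/2009 - 3791/6787)) = 1/(4*I*√30 - 33074156/13635083) = 1/(-33074156/13635083 + 4*I*√30)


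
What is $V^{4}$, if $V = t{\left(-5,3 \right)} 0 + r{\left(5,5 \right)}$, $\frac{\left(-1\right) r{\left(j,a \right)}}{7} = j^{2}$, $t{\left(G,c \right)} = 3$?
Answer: $937890625$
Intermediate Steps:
$r{\left(j,a \right)} = - 7 j^{2}$
$V = -175$ ($V = 3 \cdot 0 - 7 \cdot 5^{2} = 0 - 175 = -175$)
$V^{4} = \left(-175\right)^{4} = 937890625$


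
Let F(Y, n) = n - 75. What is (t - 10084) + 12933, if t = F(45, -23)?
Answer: 2751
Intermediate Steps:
F(Y, n) = -75 + n
t = -98 (t = -75 - 23 = -98)
(t - 10084) + 12933 = (-98 - 10084) + 12933 = -10182 + 12933 = 2751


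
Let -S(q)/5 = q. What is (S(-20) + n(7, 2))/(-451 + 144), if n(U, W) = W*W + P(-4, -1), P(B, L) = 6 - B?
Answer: -114/307 ≈ -0.37134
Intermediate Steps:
S(q) = -5*q
n(U, W) = 10 + W² (n(U, W) = W*W + (6 - 1*(-4)) = W² + (6 + 4) = W² + 10 = 10 + W²)
(S(-20) + n(7, 2))/(-451 + 144) = (-5*(-20) + (10 + 2²))/(-451 + 144) = (100 + (10 + 4))/(-307) = (100 + 14)*(-1/307) = 114*(-1/307) = -114/307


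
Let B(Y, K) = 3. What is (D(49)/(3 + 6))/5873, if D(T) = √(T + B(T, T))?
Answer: 2*√13/52857 ≈ 0.00013643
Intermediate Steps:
D(T) = √(3 + T) (D(T) = √(T + 3) = √(3 + T))
(D(49)/(3 + 6))/5873 = (√(3 + 49)/(3 + 6))/5873 = (√52/9)*(1/5873) = ((2*√13)*(⅑))*(1/5873) = (2*√13/9)*(1/5873) = 2*√13/52857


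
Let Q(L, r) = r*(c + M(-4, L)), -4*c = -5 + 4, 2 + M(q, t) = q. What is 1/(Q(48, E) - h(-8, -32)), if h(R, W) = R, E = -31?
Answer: 4/745 ≈ 0.0053691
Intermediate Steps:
M(q, t) = -2 + q
c = 1/4 (c = -(-5 + 4)/4 = -1/4*(-1) = 1/4 ≈ 0.25000)
Q(L, r) = -23*r/4 (Q(L, r) = r*(1/4 + (-2 - 4)) = r*(1/4 - 6) = r*(-23/4) = -23*r/4)
1/(Q(48, E) - h(-8, -32)) = 1/(-23/4*(-31) - 1*(-8)) = 1/(713/4 + 8) = 1/(745/4) = 4/745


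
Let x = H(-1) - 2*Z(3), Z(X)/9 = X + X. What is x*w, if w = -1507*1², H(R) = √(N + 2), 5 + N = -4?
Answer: 162756 - 1507*I*√7 ≈ 1.6276e+5 - 3987.1*I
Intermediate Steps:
N = -9 (N = -5 - 4 = -9)
H(R) = I*√7 (H(R) = √(-9 + 2) = √(-7) = I*√7)
Z(X) = 18*X (Z(X) = 9*(X + X) = 9*(2*X) = 18*X)
x = -108 + I*√7 (x = I*√7 - 36*3 = I*√7 - 2*54 = I*√7 - 108 = -108 + I*√7 ≈ -108.0 + 2.6458*I)
w = -1507 (w = -1507*1 = -1507)
x*w = (-108 + I*√7)*(-1507) = 162756 - 1507*I*√7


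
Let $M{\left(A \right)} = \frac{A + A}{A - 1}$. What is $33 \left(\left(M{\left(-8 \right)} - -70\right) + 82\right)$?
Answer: $\frac{15224}{3} \approx 5074.7$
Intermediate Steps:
$M{\left(A \right)} = \frac{2 A}{-1 + A}$
$33 \left(\left(M{\left(-8 \right)} - -70\right) + 82\right) = 33 \left(\left(2 \left(-8\right) \frac{1}{-1 - 8} - -70\right) + 82\right) = 33 \left(\left(2 \left(-8\right) \frac{1}{-9} + 70\right) + 82\right) = 33 \left(\left(2 \left(-8\right) \left(- \frac{1}{9}\right) + 70\right) + 82\right) = 33 \left(\left(\frac{16}{9} + 70\right) + 82\right) = 33 \left(\frac{646}{9} + 82\right) = 33 \cdot \frac{1384}{9} = \frac{15224}{3}$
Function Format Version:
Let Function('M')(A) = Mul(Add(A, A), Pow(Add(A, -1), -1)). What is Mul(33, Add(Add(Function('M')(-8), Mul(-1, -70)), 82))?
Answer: Rational(15224, 3) ≈ 5074.7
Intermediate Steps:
Function('M')(A) = Mul(2, A, Pow(Add(-1, A), -1)) (Function('M')(A) = Mul(Mul(2, A), Pow(Add(-1, A), -1)) = Mul(2, A, Pow(Add(-1, A), -1)))
Mul(33, Add(Add(Function('M')(-8), Mul(-1, -70)), 82)) = Mul(33, Add(Add(Mul(2, -8, Pow(Add(-1, -8), -1)), Mul(-1, -70)), 82)) = Mul(33, Add(Add(Mul(2, -8, Pow(-9, -1)), 70), 82)) = Mul(33, Add(Add(Mul(2, -8, Rational(-1, 9)), 70), 82)) = Mul(33, Add(Add(Rational(16, 9), 70), 82)) = Mul(33, Add(Rational(646, 9), 82)) = Mul(33, Rational(1384, 9)) = Rational(15224, 3)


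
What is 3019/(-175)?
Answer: -3019/175 ≈ -17.251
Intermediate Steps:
3019/(-175) = -1/175*3019 = -3019/175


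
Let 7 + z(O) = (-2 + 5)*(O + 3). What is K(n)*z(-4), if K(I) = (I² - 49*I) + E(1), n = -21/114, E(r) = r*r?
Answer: -72635/722 ≈ -100.60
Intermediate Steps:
E(r) = r²
n = -7/38 (n = -21*1/114 = -7/38 ≈ -0.18421)
z(O) = 2 + 3*O (z(O) = -7 + (-2 + 5)*(O + 3) = -7 + 3*(3 + O) = -7 + (9 + 3*O) = 2 + 3*O)
K(I) = 1 + I² - 49*I (K(I) = (I² - 49*I) + 1² = (I² - 49*I) + 1 = 1 + I² - 49*I)
K(n)*z(-4) = (1 + (-7/38)² - 49*(-7/38))*(2 + 3*(-4)) = (1 + 49/1444 + 343/38)*(2 - 12) = (14527/1444)*(-10) = -72635/722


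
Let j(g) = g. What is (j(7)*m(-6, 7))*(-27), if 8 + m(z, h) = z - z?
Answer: 1512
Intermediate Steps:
m(z, h) = -8 (m(z, h) = -8 + (z - z) = -8 + 0 = -8)
(j(7)*m(-6, 7))*(-27) = (7*(-8))*(-27) = -56*(-27) = 1512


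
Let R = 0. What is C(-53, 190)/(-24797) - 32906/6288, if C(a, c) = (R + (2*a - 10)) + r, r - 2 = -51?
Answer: -407466281/77961768 ≈ -5.2265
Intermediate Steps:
r = -49 (r = 2 - 51 = -49)
C(a, c) = -59 + 2*a (C(a, c) = (0 + (2*a - 10)) - 49 = (0 + (-10 + 2*a)) - 49 = (-10 + 2*a) - 49 = -59 + 2*a)
C(-53, 190)/(-24797) - 32906/6288 = (-59 + 2*(-53))/(-24797) - 32906/6288 = (-59 - 106)*(-1/24797) - 32906*1/6288 = -165*(-1/24797) - 16453/3144 = 165/24797 - 16453/3144 = -407466281/77961768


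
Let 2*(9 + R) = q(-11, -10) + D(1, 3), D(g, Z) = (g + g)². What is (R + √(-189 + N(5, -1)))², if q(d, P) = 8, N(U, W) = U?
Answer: (-3 + 2*I*√46)² ≈ -175.0 - 81.388*I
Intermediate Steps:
D(g, Z) = 4*g² (D(g, Z) = (2*g)² = 4*g²)
R = -3 (R = -9 + (8 + 4*1²)/2 = -9 + (8 + 4*1)/2 = -9 + (8 + 4)/2 = -9 + (½)*12 = -9 + 6 = -3)
(R + √(-189 + N(5, -1)))² = (-3 + √(-189 + 5))² = (-3 + √(-184))² = (-3 + 2*I*√46)²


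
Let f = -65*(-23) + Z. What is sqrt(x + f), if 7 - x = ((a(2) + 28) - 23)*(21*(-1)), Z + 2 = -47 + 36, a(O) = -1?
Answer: 11*sqrt(13) ≈ 39.661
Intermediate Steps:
Z = -13 (Z = -2 + (-47 + 36) = -2 - 11 = -13)
x = 91 (x = 7 - ((-1 + 28) - 23)*21*(-1) = 7 - (27 - 23)*(-21) = 7 - 4*(-21) = 7 - 1*(-84) = 7 + 84 = 91)
f = 1482 (f = -65*(-23) - 13 = 1495 - 13 = 1482)
sqrt(x + f) = sqrt(91 + 1482) = sqrt(1573) = 11*sqrt(13)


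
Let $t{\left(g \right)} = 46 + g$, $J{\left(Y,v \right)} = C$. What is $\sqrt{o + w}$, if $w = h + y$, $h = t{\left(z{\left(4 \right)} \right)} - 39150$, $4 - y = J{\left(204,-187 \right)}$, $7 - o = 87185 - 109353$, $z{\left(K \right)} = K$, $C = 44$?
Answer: $3 i \sqrt{1885} \approx 130.25 i$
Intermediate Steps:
$J{\left(Y,v \right)} = 44$
$o = 22175$ ($o = 7 - \left(87185 - 109353\right) = 7 - -22168 = 7 + 22168 = 22175$)
$y = -40$ ($y = 4 - 44 = -40$)
$h = -39100$ ($h = \left(46 + 4\right) - 39150 = 50 - 39150 = -39100$)
$w = -39140$ ($w = -39100 - 40 = -39140$)
$\sqrt{o + w} = \sqrt{22175 - 39140} = \sqrt{-16965} = 3 i \sqrt{1885}$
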